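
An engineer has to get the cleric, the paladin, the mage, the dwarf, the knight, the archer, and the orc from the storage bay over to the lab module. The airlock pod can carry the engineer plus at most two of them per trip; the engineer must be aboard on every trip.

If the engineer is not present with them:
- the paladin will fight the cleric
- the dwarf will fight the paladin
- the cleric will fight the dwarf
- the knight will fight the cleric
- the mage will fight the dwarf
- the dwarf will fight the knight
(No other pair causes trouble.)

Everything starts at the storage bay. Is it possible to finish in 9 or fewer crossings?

No

Counting alone: the engineer can take at most 2 across per trip to the lab module, so moving all 7 needs at least 4 loaded trips out, with a return between consecutive ones — at least 7 crossings.
The safety rule pushes this higher. Following every safe sequence of crossings, the most of the 7 that can be at the lab module as the airlock pod arrives there on crossings 7, 9 is 5, 6 respectively — never all 7.
So the move cannot be finished within 9 crossings. (The shortest complete plan takes 11:)
1. Engineer goes to the lab module with the cleric and the dwarf.  [the storage bay: the archer, the knight, the mage, the orc, the paladin | the lab module: the cleric, the dwarf]
2. Engineer goes back to the storage bay with the cleric.  [the storage bay: the archer, the cleric, the knight, the mage, the orc, the paladin | the lab module: the dwarf]
3. Engineer goes to the lab module with the cleric and the mage.  [the storage bay: the archer, the knight, the orc, the paladin | the lab module: the cleric, the dwarf, the mage]
4. Engineer goes back to the storage bay with the dwarf.  [the storage bay: the archer, the dwarf, the knight, the orc, the paladin | the lab module: the cleric, the mage]
5. Engineer goes to the lab module with the knight and the paladin.  [the storage bay: the archer, the dwarf, the orc | the lab module: the cleric, the knight, the mage, the paladin]
6. Engineer goes back to the storage bay with the cleric.  [the storage bay: the archer, the cleric, the dwarf, the orc | the lab module: the knight, the mage, the paladin]
7. Engineer goes to the lab module with the archer and the cleric.  [the storage bay: the dwarf, the orc | the lab module: the archer, the cleric, the knight, the mage, the paladin]
8. Engineer goes back to the storage bay with the cleric.  [the storage bay: the cleric, the dwarf, the orc | the lab module: the archer, the knight, the mage, the paladin]
9. Engineer goes to the lab module with the cleric and the orc.  [the storage bay: the dwarf | the lab module: the archer, the cleric, the knight, the mage, the orc, the paladin]
10. Engineer goes back to the storage bay with the cleric.  [the storage bay: the cleric, the dwarf | the lab module: the archer, the knight, the mage, the orc, the paladin]
11. Engineer goes to the lab module with the cleric and the dwarf.  [the storage bay: — | the lab module: the archer, the cleric, the dwarf, the knight, the mage, the orc, the paladin]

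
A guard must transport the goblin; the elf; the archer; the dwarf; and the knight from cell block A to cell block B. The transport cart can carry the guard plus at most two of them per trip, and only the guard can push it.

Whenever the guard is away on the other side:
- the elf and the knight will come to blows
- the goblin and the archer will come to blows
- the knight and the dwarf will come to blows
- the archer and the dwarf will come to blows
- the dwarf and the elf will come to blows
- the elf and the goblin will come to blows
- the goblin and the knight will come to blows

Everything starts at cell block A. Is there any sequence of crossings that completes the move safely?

No

Whatever the first load, the items left behind include a forbidden pair without the guard. No opening move is safe, so no plan exists.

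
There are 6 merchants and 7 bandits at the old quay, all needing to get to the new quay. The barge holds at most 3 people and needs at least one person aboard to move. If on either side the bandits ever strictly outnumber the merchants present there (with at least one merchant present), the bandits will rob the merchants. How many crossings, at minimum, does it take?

The bandits already outnumber the merchants at the old quay before anyone moves, so the starting position itself is disallowed.

impossible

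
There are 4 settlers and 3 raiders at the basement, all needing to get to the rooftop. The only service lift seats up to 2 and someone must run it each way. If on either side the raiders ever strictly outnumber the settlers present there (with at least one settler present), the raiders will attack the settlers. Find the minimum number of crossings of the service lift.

11

Counting alone: each trip to the rooftop takes at most 2 across and each return brings at least 1 back, so after t trips out (and t−1 returns) at most 2t − (t−1) of the 7 are across; that first reaches 7 at t = 6, so at least 11 crossings are needed.
The plan below uses exactly 11 crossings, so it is optimal:
1. 2 raiders → the rooftop.  (the basement: 4S 1R; the rooftop: 0S 2R)
2. 1 raider ← the basement.  (the basement: 4S 2R; the rooftop: 0S 1R)
3. 2 raiders → the rooftop.  (the basement: 4S 0R; the rooftop: 0S 3R)
4. 1 raider ← the basement.  (the basement: 4S 1R; the rooftop: 0S 2R)
5. 2 settlers → the rooftop.  (the basement: 2S 1R; the rooftop: 2S 2R)
6. 1 raider ← the basement.  (the basement: 2S 2R; the rooftop: 2S 1R)
7. 1 settler and 1 raider → the rooftop.  (the basement: 1S 1R; the rooftop: 3S 2R)
8. 1 settler ← the basement.  (the basement: 2S 1R; the rooftop: 2S 2R)
9. 1 settler and 1 raider → the rooftop.  (the basement: 1S 0R; the rooftop: 3S 3R)
10. 1 raider ← the basement.  (the basement: 1S 1R; the rooftop: 3S 2R)
11. 1 settler and 1 raider → the rooftop.  (the basement: 0S 0R; the rooftop: 4S 3R)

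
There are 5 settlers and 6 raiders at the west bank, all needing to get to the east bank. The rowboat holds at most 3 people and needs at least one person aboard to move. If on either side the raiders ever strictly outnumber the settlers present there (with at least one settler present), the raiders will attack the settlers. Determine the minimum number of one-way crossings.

The raiders already outnumber the settlers at the west bank before anyone moves, so the starting position itself is disallowed.

impossible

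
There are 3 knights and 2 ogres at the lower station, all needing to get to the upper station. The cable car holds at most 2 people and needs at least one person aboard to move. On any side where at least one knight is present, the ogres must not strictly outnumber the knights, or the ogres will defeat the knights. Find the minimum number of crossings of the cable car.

Counting alone: each trip to the upper station takes at most 2 across and each return brings at least 1 back, so after t trips out (and t−1 returns) at most 2t − (t−1) of the 5 are across; that first reaches 5 at t = 4, so at least 7 crossings are needed.
The plan below uses exactly 7 crossings, so it is optimal:
1. 2 ogres → the upper station.  (the lower station: 3K 0O; the upper station: 0K 2O)
2. 1 ogre ← the lower station.  (the lower station: 3K 1O; the upper station: 0K 1O)
3. 2 knights → the upper station.  (the lower station: 1K 1O; the upper station: 2K 1O)
4. 1 knight ← the lower station.  (the lower station: 2K 1O; the upper station: 1K 1O)
5. 1 knight and 1 ogre → the upper station.  (the lower station: 1K 0O; the upper station: 2K 2O)
6. 1 ogre ← the lower station.  (the lower station: 1K 1O; the upper station: 2K 1O)
7. 1 knight and 1 ogre → the upper station.  (the lower station: 0K 0O; the upper station: 3K 2O)

7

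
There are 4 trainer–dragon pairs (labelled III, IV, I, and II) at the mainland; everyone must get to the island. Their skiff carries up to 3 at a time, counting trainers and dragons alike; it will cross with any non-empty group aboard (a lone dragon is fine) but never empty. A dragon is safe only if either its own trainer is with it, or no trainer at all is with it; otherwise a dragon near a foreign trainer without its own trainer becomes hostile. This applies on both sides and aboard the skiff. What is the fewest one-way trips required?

9

Counting alone: each trip to the island takes at most 3 across and each return brings at least 1 back, so after t trips out (and t−1 returns) at most 3t − (t−1) of the 8 are across; that first reaches 8 at t = 4, so at least 7 crossings are needed.
The safety rule pushes this higher. Following every safe sequence of crossings, the most of the 8 that can be at the island as the skiff arrives there on crossing 7 is 7 — never all 8.
So no plan with fewer than 9 crossings exists, and this one achieves 9:
1. dragon III and trainer III cross → the island.
2. trainer III crosses ← the mainland.
3. dragon IV, trainer III, and trainer IV cross → the island.
4. dragon III and trainer III cross ← the mainland.
5. trainer I, trainer II, and trainer III cross → the island.
6. dragon IV crosses ← the mainland.
7. dragon III and dragon IV cross → the island.
8. dragon III crosses ← the mainland.
9. dragon I, dragon II, and dragon III cross → the island.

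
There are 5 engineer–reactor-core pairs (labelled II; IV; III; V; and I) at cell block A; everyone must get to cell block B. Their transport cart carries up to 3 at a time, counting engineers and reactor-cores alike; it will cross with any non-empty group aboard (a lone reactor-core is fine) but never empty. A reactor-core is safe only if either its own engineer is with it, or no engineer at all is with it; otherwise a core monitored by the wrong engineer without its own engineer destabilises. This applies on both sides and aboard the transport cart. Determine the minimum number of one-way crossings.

11

Counting alone: each trip to cell block B takes at most 3 across and each return brings at least 1 back, so after t trips out (and t−1 returns) at most 3t − (t−1) of the 10 are across; that first reaches 10 at t = 5, so at least 9 crossings are needed.
The safety rule pushes this higher. Following every safe sequence of crossings, the most of the 10 that can be at cell block B as the transport cart arrives there on crossing 9 is 9 — never all 10.
So no plan with fewer than 11 crossings exists, and this one achieves 11:
1. engineer II and reactor-core II cross → cell block B.
2. engineer II crosses ← cell block A.
3. reactor-core III, reactor-core IV, and reactor-core V cross → cell block B.
4. reactor-core II crosses ← cell block A.
5. engineer III, engineer IV, and engineer V cross → cell block B.
6. engineer IV and reactor-core IV cross ← cell block A.
7. engineer I, engineer II, and engineer IV cross → cell block B.
8. reactor-core III crosses ← cell block A.
9. reactor-core II and reactor-core IV cross → cell block B.
10. reactor-core II crosses ← cell block A.
11. reactor-core I, reactor-core II, and reactor-core III cross → cell block B.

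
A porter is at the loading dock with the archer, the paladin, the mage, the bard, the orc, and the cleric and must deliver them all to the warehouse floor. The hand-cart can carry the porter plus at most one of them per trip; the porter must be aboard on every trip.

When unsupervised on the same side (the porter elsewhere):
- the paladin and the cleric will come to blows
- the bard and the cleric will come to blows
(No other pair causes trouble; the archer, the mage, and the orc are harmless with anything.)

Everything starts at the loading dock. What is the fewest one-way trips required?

13

Counting alone: the porter can take at most 1 across per trip to the warehouse floor, so moving all 6 needs at least 6 loaded trips out, with a return between consecutive ones — at least 11 crossings.
The safety rule pushes this higher. Following every safe sequence of crossings, the most of the 6 that can be at the warehouse floor as the hand-cart arrives there on crossing 11 is 5 — never all 6.
So no plan with fewer than 13 crossings exists, and this one achieves 13:
1. Porter goes to the warehouse floor with the cleric.  [the loading dock: the archer, the bard, the mage, the orc, the paladin | the warehouse floor: the cleric]
2. Porter goes back to the loading dock alone.  [the loading dock: the archer, the bard, the mage, the orc, the paladin | the warehouse floor: the cleric]
3. Porter goes to the warehouse floor with the archer.  [the loading dock: the bard, the mage, the orc, the paladin | the warehouse floor: the archer, the cleric]
4. Porter goes back to the loading dock alone.  [the loading dock: the bard, the mage, the orc, the paladin | the warehouse floor: the archer, the cleric]
5. Porter goes to the warehouse floor with the paladin.  [the loading dock: the bard, the mage, the orc | the warehouse floor: the archer, the cleric, the paladin]
6. Porter goes back to the loading dock with the cleric.  [the loading dock: the bard, the cleric, the mage, the orc | the warehouse floor: the archer, the paladin]
7. Porter goes to the warehouse floor with the bard.  [the loading dock: the cleric, the mage, the orc | the warehouse floor: the archer, the bard, the paladin]
8. Porter goes back to the loading dock alone.  [the loading dock: the cleric, the mage, the orc | the warehouse floor: the archer, the bard, the paladin]
9. Porter goes to the warehouse floor with the mage.  [the loading dock: the cleric, the orc | the warehouse floor: the archer, the bard, the mage, the paladin]
10. Porter goes back to the loading dock alone.  [the loading dock: the cleric, the orc | the warehouse floor: the archer, the bard, the mage, the paladin]
11. Porter goes to the warehouse floor with the orc.  [the loading dock: the cleric | the warehouse floor: the archer, the bard, the mage, the orc, the paladin]
12. Porter goes back to the loading dock alone.  [the loading dock: the cleric | the warehouse floor: the archer, the bard, the mage, the orc, the paladin]
13. Porter goes to the warehouse floor with the cleric.  [the loading dock: — | the warehouse floor: the archer, the bard, the cleric, the mage, the orc, the paladin]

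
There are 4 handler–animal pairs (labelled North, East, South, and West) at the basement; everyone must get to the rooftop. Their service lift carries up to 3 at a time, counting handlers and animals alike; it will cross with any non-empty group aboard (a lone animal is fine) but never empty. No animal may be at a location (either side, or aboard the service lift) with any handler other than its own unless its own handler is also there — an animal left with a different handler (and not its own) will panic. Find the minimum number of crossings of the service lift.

Counting alone: each trip to the rooftop takes at most 3 across and each return brings at least 1 back, so after t trips out (and t−1 returns) at most 3t − (t−1) of the 8 are across; that first reaches 8 at t = 4, so at least 7 crossings are needed.
The safety rule pushes this higher. Following every safe sequence of crossings, the most of the 8 that can be at the rooftop as the service lift arrives there on crossing 7 is 7 — never all 8.
So no plan with fewer than 9 crossings exists, and this one achieves 9:
1. animal North and handler North cross → the rooftop.
2. handler North crosses ← the basement.
3. animal East, handler East, and handler North cross → the rooftop.
4. animal North and handler North cross ← the basement.
5. handler North, handler South, and handler West cross → the rooftop.
6. animal East crosses ← the basement.
7. animal East and animal North cross → the rooftop.
8. animal North crosses ← the basement.
9. animal North, animal South, and animal West cross → the rooftop.

9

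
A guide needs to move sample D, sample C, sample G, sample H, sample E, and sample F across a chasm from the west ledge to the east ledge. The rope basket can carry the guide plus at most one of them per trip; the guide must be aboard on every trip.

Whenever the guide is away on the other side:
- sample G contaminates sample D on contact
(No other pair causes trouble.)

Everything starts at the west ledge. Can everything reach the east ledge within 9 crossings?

Counting alone: the guide can take at most 1 across per trip to the east ledge, so moving all 6 needs at least 6 loaded trips out, with a return between consecutive ones — at least 11 crossings.
Since 9 < 11, 9 crossings cannot be enough. (The shortest complete plan in fact takes 11:)
1. Guide goes to the east ledge with sample D.  [the west ledge: sample C, sample E, sample F, sample G, sample H | the east ledge: sample D]
2. Guide goes back to the west ledge alone.  [the west ledge: sample C, sample E, sample F, sample G, sample H | the east ledge: sample D]
3. Guide goes to the east ledge with sample C.  [the west ledge: sample E, sample F, sample G, sample H | the east ledge: sample C, sample D]
4. Guide goes back to the west ledge alone.  [the west ledge: sample E, sample F, sample G, sample H | the east ledge: sample C, sample D]
5. Guide goes to the east ledge with sample H.  [the west ledge: sample E, sample F, sample G | the east ledge: sample C, sample D, sample H]
6. Guide goes back to the west ledge alone.  [the west ledge: sample E, sample F, sample G | the east ledge: sample C, sample D, sample H]
7. Guide goes to the east ledge with sample E.  [the west ledge: sample F, sample G | the east ledge: sample C, sample D, sample E, sample H]
8. Guide goes back to the west ledge alone.  [the west ledge: sample F, sample G | the east ledge: sample C, sample D, sample E, sample H]
9. Guide goes to the east ledge with sample F.  [the west ledge: sample G | the east ledge: sample C, sample D, sample E, sample F, sample H]
10. Guide goes back to the west ledge alone.  [the west ledge: sample G | the east ledge: sample C, sample D, sample E, sample F, sample H]
11. Guide goes to the east ledge with sample G.  [the west ledge: — | the east ledge: sample C, sample D, sample E, sample F, sample G, sample H]

No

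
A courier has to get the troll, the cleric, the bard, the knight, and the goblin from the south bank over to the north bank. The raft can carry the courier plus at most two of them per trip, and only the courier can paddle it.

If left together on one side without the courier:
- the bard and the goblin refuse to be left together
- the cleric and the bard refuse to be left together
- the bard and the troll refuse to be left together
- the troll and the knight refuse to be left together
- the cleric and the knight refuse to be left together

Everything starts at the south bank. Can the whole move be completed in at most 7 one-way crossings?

Yes

Yes — this plan uses 7 crossings (≤ 7):
1. Courier goes to the north bank with the bard and the knight.  [the south bank: the cleric, the goblin, the troll | the north bank: the bard, the knight]
2. Courier goes back to the south bank alone.  [the south bank: the cleric, the goblin, the troll | the north bank: the bard, the knight]
3. Courier goes to the north bank with the troll.  [the south bank: the cleric, the goblin | the north bank: the bard, the knight, the troll]
4. Courier goes back to the south bank with the bard and the knight.  [the south bank: the bard, the cleric, the goblin, the knight | the north bank: the troll]
5. Courier goes to the north bank with the cleric and the goblin.  [the south bank: the bard, the knight | the north bank: the cleric, the goblin, the troll]
6. Courier goes back to the south bank alone.  [the south bank: the bard, the knight | the north bank: the cleric, the goblin, the troll]
7. Courier goes to the north bank with the bard and the knight.  [the south bank: — | the north bank: the bard, the cleric, the goblin, the knight, the troll]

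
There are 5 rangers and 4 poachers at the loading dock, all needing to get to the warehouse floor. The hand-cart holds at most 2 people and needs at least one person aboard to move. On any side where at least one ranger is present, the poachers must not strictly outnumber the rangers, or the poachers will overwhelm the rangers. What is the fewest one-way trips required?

15

Counting alone: each trip to the warehouse floor takes at most 2 across and each return brings at least 1 back, so after t trips out (and t−1 returns) at most 2t − (t−1) of the 9 are across; that first reaches 9 at t = 8, so at least 15 crossings are needed.
The plan below uses exactly 15 crossings, so it is optimal:
1. 2 poachers → the warehouse floor.  (the loading dock: 5R 2P; the warehouse floor: 0R 2P)
2. 1 poacher ← the loading dock.  (the loading dock: 5R 3P; the warehouse floor: 0R 1P)
3. 2 poachers → the warehouse floor.  (the loading dock: 5R 1P; the warehouse floor: 0R 3P)
4. 1 poacher ← the loading dock.  (the loading dock: 5R 2P; the warehouse floor: 0R 2P)
5. 2 rangers → the warehouse floor.  (the loading dock: 3R 2P; the warehouse floor: 2R 2P)
6. 1 poacher ← the loading dock.  (the loading dock: 3R 3P; the warehouse floor: 2R 1P)
7. 1 ranger and 1 poacher → the warehouse floor.  (the loading dock: 2R 2P; the warehouse floor: 3R 2P)
8. 1 ranger ← the loading dock.  (the loading dock: 3R 2P; the warehouse floor: 2R 2P)
9. 1 ranger and 1 poacher → the warehouse floor.  (the loading dock: 2R 1P; the warehouse floor: 3R 3P)
10. 1 poacher ← the loading dock.  (the loading dock: 2R 2P; the warehouse floor: 3R 2P)
11. 1 ranger and 1 poacher → the warehouse floor.  (the loading dock: 1R 1P; the warehouse floor: 4R 3P)
12. 1 ranger ← the loading dock.  (the loading dock: 2R 1P; the warehouse floor: 3R 3P)
13. 1 ranger and 1 poacher → the warehouse floor.  (the loading dock: 1R 0P; the warehouse floor: 4R 4P)
14. 1 poacher ← the loading dock.  (the loading dock: 1R 1P; the warehouse floor: 4R 3P)
15. 1 ranger and 1 poacher → the warehouse floor.  (the loading dock: 0R 0P; the warehouse floor: 5R 4P)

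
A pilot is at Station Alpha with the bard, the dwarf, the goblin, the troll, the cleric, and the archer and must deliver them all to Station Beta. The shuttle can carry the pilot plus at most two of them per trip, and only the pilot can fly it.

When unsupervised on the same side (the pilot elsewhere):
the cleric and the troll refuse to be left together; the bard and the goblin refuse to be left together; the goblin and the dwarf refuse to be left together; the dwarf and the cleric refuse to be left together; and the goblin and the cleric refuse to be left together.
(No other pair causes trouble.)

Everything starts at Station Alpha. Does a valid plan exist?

1. Pilot goes to Station Beta with the cleric and the goblin.
2. Pilot goes back to Station Alpha with the goblin.
3. Pilot goes to Station Beta with the bard and the dwarf.
4. Pilot goes back to Station Alpha with the dwarf.
5. Pilot goes to Station Beta with the dwarf and the troll.
6. Pilot goes back to Station Alpha with the cleric.
7. Pilot goes to Station Beta with the archer and the goblin.
8. Pilot goes back to Station Alpha with the goblin.
9. Pilot goes to Station Beta with the cleric and the goblin.

Yes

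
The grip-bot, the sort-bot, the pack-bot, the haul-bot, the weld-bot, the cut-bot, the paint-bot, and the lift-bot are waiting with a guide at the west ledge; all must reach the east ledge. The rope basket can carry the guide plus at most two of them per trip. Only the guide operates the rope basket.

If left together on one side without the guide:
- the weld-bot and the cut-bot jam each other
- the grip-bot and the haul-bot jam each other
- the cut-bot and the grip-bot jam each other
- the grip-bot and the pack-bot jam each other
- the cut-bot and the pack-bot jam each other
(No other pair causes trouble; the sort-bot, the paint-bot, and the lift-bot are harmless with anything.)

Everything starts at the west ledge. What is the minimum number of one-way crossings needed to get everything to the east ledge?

13

Counting alone: the guide can take at most 2 across per trip to the east ledge, so moving all 8 needs at least 4 loaded trips out, with a return between consecutive ones — at least 7 crossings.
The safety rule pushes this higher. Following every safe sequence of crossings, the most of the 8 that can be at the east ledge as the rope basket arrives there on crossings 7, 9, 11 is 5, 6, 7 respectively — never all 8.
So no plan with fewer than 13 crossings exists, and this one achieves 13:
1. Guide goes to the east ledge with the cut-bot and the grip-bot.  [the west ledge: the haul-bot, the lift-bot, the pack-bot, the paint-bot, the sort-bot, the weld-bot | the east ledge: the cut-bot, the grip-bot]
2. Guide goes back to the west ledge with the grip-bot.  [the west ledge: the grip-bot, the haul-bot, the lift-bot, the pack-bot, the paint-bot, the sort-bot, the weld-bot | the east ledge: the cut-bot]
3. Guide goes to the east ledge with the grip-bot and the sort-bot.  [the west ledge: the haul-bot, the lift-bot, the pack-bot, the paint-bot, the weld-bot | the east ledge: the cut-bot, the grip-bot, the sort-bot]
4. Guide goes back to the west ledge with the grip-bot.  [the west ledge: the grip-bot, the haul-bot, the lift-bot, the pack-bot, the paint-bot, the weld-bot | the east ledge: the cut-bot, the sort-bot]
5. Guide goes to the east ledge with the grip-bot and the haul-bot.  [the west ledge: the lift-bot, the pack-bot, the paint-bot, the weld-bot | the east ledge: the cut-bot, the grip-bot, the haul-bot, the sort-bot]
6. Guide goes back to the west ledge with the grip-bot.  [the west ledge: the grip-bot, the lift-bot, the pack-bot, the paint-bot, the weld-bot | the east ledge: the cut-bot, the haul-bot, the sort-bot]
7. Guide goes to the east ledge with the grip-bot and the paint-bot.  [the west ledge: the lift-bot, the pack-bot, the weld-bot | the east ledge: the cut-bot, the grip-bot, the haul-bot, the paint-bot, the sort-bot]
8. Guide goes back to the west ledge with the grip-bot.  [the west ledge: the grip-bot, the lift-bot, the pack-bot, the weld-bot | the east ledge: the cut-bot, the haul-bot, the paint-bot, the sort-bot]
9. Guide goes to the east ledge with the grip-bot and the lift-bot.  [the west ledge: the pack-bot, the weld-bot | the east ledge: the cut-bot, the grip-bot, the haul-bot, the lift-bot, the paint-bot, the sort-bot]
10. Guide goes back to the west ledge with the grip-bot.  [the west ledge: the grip-bot, the pack-bot, the weld-bot | the east ledge: the cut-bot, the haul-bot, the lift-bot, the paint-bot, the sort-bot]
11. Guide goes to the east ledge with the pack-bot and the weld-bot.  [the west ledge: the grip-bot | the east ledge: the cut-bot, the haul-bot, the lift-bot, the pack-bot, the paint-bot, the sort-bot, the weld-bot]
12. Guide goes back to the west ledge with the cut-bot.  [the west ledge: the cut-bot, the grip-bot | the east ledge: the haul-bot, the lift-bot, the pack-bot, the paint-bot, the sort-bot, the weld-bot]
13. Guide goes to the east ledge with the cut-bot and the grip-bot.  [the west ledge: — | the east ledge: the cut-bot, the grip-bot, the haul-bot, the lift-bot, the pack-bot, the paint-bot, the sort-bot, the weld-bot]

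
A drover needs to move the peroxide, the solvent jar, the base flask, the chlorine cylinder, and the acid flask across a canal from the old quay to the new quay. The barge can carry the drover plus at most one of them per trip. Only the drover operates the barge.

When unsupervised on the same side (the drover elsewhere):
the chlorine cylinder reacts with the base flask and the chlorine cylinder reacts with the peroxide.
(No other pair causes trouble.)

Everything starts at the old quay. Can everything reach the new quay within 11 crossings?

Yes

Yes — this plan uses 11 crossings (≤ 11):
1. Drover goes to the new quay with the chlorine cylinder.
2. Drover goes back to the old quay alone.
3. Drover goes to the new quay with the peroxide.
4. Drover goes back to the old quay with the chlorine cylinder.
5. Drover goes to the new quay with the base flask.
6. Drover goes back to the old quay alone.
7. Drover goes to the new quay with the solvent jar.
8. Drover goes back to the old quay alone.
9. Drover goes to the new quay with the acid flask.
10. Drover goes back to the old quay alone.
11. Drover goes to the new quay with the chlorine cylinder.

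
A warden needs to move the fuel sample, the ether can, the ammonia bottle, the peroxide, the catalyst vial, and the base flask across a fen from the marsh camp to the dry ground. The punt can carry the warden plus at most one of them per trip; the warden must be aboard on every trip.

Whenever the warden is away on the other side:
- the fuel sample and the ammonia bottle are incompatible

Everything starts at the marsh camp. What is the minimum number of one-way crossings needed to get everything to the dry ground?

Counting alone: the warden can take at most 1 across per trip to the dry ground, so moving all 6 needs at least 6 loaded trips out, with a return between consecutive ones — at least 11 crossings.
The plan below uses exactly 11 crossings, so it is optimal:
1. Warden goes to the dry ground with the fuel sample.
2. Warden goes back to the marsh camp alone.
3. Warden goes to the dry ground with the ether can.
4. Warden goes back to the marsh camp alone.
5. Warden goes to the dry ground with the peroxide.
6. Warden goes back to the marsh camp alone.
7. Warden goes to the dry ground with the catalyst vial.
8. Warden goes back to the marsh camp alone.
9. Warden goes to the dry ground with the base flask.
10. Warden goes back to the marsh camp alone.
11. Warden goes to the dry ground with the ammonia bottle.

11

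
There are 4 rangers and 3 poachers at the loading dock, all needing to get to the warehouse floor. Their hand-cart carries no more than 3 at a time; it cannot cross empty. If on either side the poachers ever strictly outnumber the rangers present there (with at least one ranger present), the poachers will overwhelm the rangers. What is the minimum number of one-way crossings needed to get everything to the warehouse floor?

Counting alone: each trip to the warehouse floor takes at most 3 across and each return brings at least 1 back, so after t trips out (and t−1 returns) at most 3t − (t−1) of the 7 are across; that first reaches 7 at t = 3, so at least 5 crossings are needed.
The plan below uses exactly 5 crossings, so it is optimal:
1. 3 poachers → the warehouse floor.  (the loading dock: 4R 0P; the warehouse floor: 0R 3P)
2. 1 poacher ← the loading dock.  (the loading dock: 4R 1P; the warehouse floor: 0R 2P)
3. 3 rangers → the warehouse floor.  (the loading dock: 1R 1P; the warehouse floor: 3R 2P)
4. 1 ranger ← the loading dock.  (the loading dock: 2R 1P; the warehouse floor: 2R 2P)
5. 2 rangers and 1 poacher → the warehouse floor.  (the loading dock: 0R 0P; the warehouse floor: 4R 3P)

5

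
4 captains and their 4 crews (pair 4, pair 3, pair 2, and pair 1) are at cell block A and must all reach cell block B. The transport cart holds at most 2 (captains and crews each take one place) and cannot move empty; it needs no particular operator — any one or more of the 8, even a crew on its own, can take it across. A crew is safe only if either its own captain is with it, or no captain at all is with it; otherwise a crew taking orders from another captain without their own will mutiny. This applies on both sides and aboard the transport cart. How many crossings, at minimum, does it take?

Following every safe sequence of crossings from the start, the most of the 8 that can be at cell block B as the transport cart arrives there on crossings 1, 3, 5 is 2, 3, 4 respectively; the best ever achieved is 4 of 8.
From crossing 7 on, no configuration arises that was not already reachable earlier: only 44 distinct safe configurations (who is on which side, and where the transport cart is) can ever be reached, none of them has everyone across, and every continuation just revisits them. So no valid plan exists.

impossible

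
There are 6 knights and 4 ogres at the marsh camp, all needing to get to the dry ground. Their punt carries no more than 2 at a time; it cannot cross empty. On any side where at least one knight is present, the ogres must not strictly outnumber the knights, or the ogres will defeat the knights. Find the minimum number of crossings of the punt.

17

Counting alone: each trip to the dry ground takes at most 2 across and each return brings at least 1 back, so after t trips out (and t−1 returns) at most 2t − (t−1) of the 10 are across; that first reaches 10 at t = 9, so at least 17 crossings are needed.
The plan below uses exactly 17 crossings, so it is optimal:
1. 2 ogres → the dry ground.  (the marsh camp: 6K 2O; the dry ground: 0K 2O)
2. 1 ogre ← the marsh camp.  (the marsh camp: 6K 3O; the dry ground: 0K 1O)
3. 2 ogres → the dry ground.  (the marsh camp: 6K 1O; the dry ground: 0K 3O)
4. 1 ogre ← the marsh camp.  (the marsh camp: 6K 2O; the dry ground: 0K 2O)
5. 2 knights → the dry ground.  (the marsh camp: 4K 2O; the dry ground: 2K 2O)
6. 1 ogre ← the marsh camp.  (the marsh camp: 4K 3O; the dry ground: 2K 1O)
7. 1 knight and 1 ogre → the dry ground.  (the marsh camp: 3K 2O; the dry ground: 3K 2O)
8. 1 ogre ← the marsh camp.  (the marsh camp: 3K 3O; the dry ground: 3K 1O)
9. 2 ogres → the dry ground.  (the marsh camp: 3K 1O; the dry ground: 3K 3O)
10. 1 ogre ← the marsh camp.  (the marsh camp: 3K 2O; the dry ground: 3K 2O)
11. 1 knight and 1 ogre → the dry ground.  (the marsh camp: 2K 1O; the dry ground: 4K 3O)
12. 1 ogre ← the marsh camp.  (the marsh camp: 2K 2O; the dry ground: 4K 2O)
13. 2 ogres → the dry ground.  (the marsh camp: 2K 0O; the dry ground: 4K 4O)
14. 1 ogre ← the marsh camp.  (the marsh camp: 2K 1O; the dry ground: 4K 3O)
15. 1 knight and 1 ogre → the dry ground.  (the marsh camp: 1K 0O; the dry ground: 5K 4O)
16. 1 ogre ← the marsh camp.  (the marsh camp: 1K 1O; the dry ground: 5K 3O)
17. 1 knight and 1 ogre → the dry ground.  (the marsh camp: 0K 0O; the dry ground: 6K 4O)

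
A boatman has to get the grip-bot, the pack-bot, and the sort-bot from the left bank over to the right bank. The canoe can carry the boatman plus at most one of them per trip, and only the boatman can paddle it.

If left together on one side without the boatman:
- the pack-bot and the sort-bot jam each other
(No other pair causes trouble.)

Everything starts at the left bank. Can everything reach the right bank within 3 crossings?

Counting alone: the boatman can take at most 1 across per trip to the right bank, so moving all 3 needs at least 3 loaded trips out, with a return between consecutive ones — at least 5 crossings.
Since 3 < 5, 3 crossings cannot be enough. (The shortest complete plan in fact takes 5:)
1. Boatman goes to the right bank with the pack-bot.
2. Boatman goes back to the left bank alone.
3. Boatman goes to the right bank with the grip-bot.
4. Boatman goes back to the left bank alone.
5. Boatman goes to the right bank with the sort-bot.

No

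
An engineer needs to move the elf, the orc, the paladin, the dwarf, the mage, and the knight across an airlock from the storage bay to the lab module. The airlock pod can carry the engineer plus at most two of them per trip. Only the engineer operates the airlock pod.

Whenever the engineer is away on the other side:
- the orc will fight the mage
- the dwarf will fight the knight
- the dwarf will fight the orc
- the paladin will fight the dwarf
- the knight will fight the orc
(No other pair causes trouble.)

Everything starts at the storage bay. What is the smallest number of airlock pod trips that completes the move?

Counting alone: the engineer can take at most 2 across per trip to the lab module, so moving all 6 needs at least 3 loaded trips out, with a return between consecutive ones — at least 5 crossings.
The safety rule pushes this higher. Following every safe sequence of crossings, the most of the 6 that can be at the lab module as the airlock pod arrives there on crossings 5, 7 is 4, 5 respectively — never all 6.
So no plan with fewer than 9 crossings exists, and this one achieves 9:
1. Engineer goes to the lab module with the dwarf and the orc.  [the storage bay: the elf, the knight, the mage, the paladin | the lab module: the dwarf, the orc]
2. Engineer goes back to the storage bay with the orc.  [the storage bay: the elf, the knight, the mage, the orc, the paladin | the lab module: the dwarf]
3. Engineer goes to the lab module with the elf and the orc.  [the storage bay: the knight, the mage, the paladin | the lab module: the dwarf, the elf, the orc]
4. Engineer goes back to the storage bay with the orc.  [the storage bay: the knight, the mage, the orc, the paladin | the lab module: the dwarf, the elf]
5. Engineer goes to the lab module with the orc and the paladin.  [the storage bay: the knight, the mage | the lab module: the dwarf, the elf, the orc, the paladin]
6. Engineer goes back to the storage bay with the dwarf.  [the storage bay: the dwarf, the knight, the mage | the lab module: the elf, the orc, the paladin]
7. Engineer goes to the lab module with the knight and the mage.  [the storage bay: the dwarf | the lab module: the elf, the knight, the mage, the orc, the paladin]
8. Engineer goes back to the storage bay with the orc.  [the storage bay: the dwarf, the orc | the lab module: the elf, the knight, the mage, the paladin]
9. Engineer goes to the lab module with the dwarf and the orc.  [the storage bay: — | the lab module: the dwarf, the elf, the knight, the mage, the orc, the paladin]

9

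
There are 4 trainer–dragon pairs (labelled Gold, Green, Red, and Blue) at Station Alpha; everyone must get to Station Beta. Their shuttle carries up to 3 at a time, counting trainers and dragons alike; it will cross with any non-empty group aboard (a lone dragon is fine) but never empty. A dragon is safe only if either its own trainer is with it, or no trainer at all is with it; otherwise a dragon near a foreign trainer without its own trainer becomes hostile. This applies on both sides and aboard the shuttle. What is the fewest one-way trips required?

9

Counting alone: each trip to Station Beta takes at most 3 across and each return brings at least 1 back, so after t trips out (and t−1 returns) at most 3t − (t−1) of the 8 are across; that first reaches 8 at t = 4, so at least 7 crossings are needed.
The safety rule pushes this higher. Following every safe sequence of crossings, the most of the 8 that can be at Station Beta as the shuttle arrives there on crossing 7 is 7 — never all 8.
So no plan with fewer than 9 crossings exists, and this one achieves 9:
1. dragon Gold and trainer Gold cross → Station Beta.
2. trainer Gold crosses ← Station Alpha.
3. dragon Green, trainer Gold, and trainer Green cross → Station Beta.
4. dragon Gold and trainer Gold cross ← Station Alpha.
5. trainer Blue, trainer Gold, and trainer Red cross → Station Beta.
6. dragon Green crosses ← Station Alpha.
7. dragon Gold and dragon Green cross → Station Beta.
8. dragon Gold crosses ← Station Alpha.
9. dragon Blue, dragon Gold, and dragon Red cross → Station Beta.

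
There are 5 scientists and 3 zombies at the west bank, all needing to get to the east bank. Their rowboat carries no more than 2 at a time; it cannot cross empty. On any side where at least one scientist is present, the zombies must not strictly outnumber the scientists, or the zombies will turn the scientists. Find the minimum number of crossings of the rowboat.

13

Counting alone: each trip to the east bank takes at most 2 across and each return brings at least 1 back, so after t trips out (and t−1 returns) at most 2t − (t−1) of the 8 are across; that first reaches 8 at t = 7, so at least 13 crossings are needed.
The plan below uses exactly 13 crossings, so it is optimal:
1. 2 zombies → the east bank.  (the west bank: 5S 1Z; the east bank: 0S 2Z)
2. 1 zombie ← the west bank.  (the west bank: 5S 2Z; the east bank: 0S 1Z)
3. 2 zombies → the east bank.  (the west bank: 5S 0Z; the east bank: 0S 3Z)
4. 1 zombie ← the west bank.  (the west bank: 5S 1Z; the east bank: 0S 2Z)
5. 2 scientists → the east bank.  (the west bank: 3S 1Z; the east bank: 2S 2Z)
6. 1 zombie ← the west bank.  (the west bank: 3S 2Z; the east bank: 2S 1Z)
7. 1 scientist and 1 zombie → the east bank.  (the west bank: 2S 1Z; the east bank: 3S 2Z)
8. 1 zombie ← the west bank.  (the west bank: 2S 2Z; the east bank: 3S 1Z)
9. 2 zombies → the east bank.  (the west bank: 2S 0Z; the east bank: 3S 3Z)
10. 1 zombie ← the west bank.  (the west bank: 2S 1Z; the east bank: 3S 2Z)
11. 1 scientist and 1 zombie → the east bank.  (the west bank: 1S 0Z; the east bank: 4S 3Z)
12. 1 zombie ← the west bank.  (the west bank: 1S 1Z; the east bank: 4S 2Z)
13. 1 scientist and 1 zombie → the east bank.  (the west bank: 0S 0Z; the east bank: 5S 3Z)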